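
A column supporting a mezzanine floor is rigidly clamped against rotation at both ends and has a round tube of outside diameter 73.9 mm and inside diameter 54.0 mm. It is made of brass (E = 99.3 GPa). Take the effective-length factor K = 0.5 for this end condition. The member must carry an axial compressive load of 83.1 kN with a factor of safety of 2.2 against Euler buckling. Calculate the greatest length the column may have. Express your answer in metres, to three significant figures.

d_o = 73.9 mm, d_i = 54.0 mm
I = π(d_o⁴ − d_i⁴)/64 = π(73.9⁴ − 54.00⁴)/64 = 1.047×10^6 mm⁴
I = 1.047×10^-6 m⁴
Required critical load P_cr = n·P = 2.2 × 83.1 = 182.8 kN = 1.828×10^5 N
From P_cr = π²EI/(K·L)²:  L = (1/K)·√(π²EI/P_cr) = (1/0.5)·√(π²×9.93×10^10×1.047×10^-6/1.828×10^5)
L = 4.74 m

L_max ≈ 4.74 m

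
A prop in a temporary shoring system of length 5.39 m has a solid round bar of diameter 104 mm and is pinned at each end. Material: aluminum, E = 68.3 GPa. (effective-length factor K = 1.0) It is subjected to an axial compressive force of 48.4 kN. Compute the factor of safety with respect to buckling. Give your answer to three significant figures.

n ≈ 2.75

I = πd⁴/64 = π×104⁴/64 = 5.743×10^6 mm⁴
I = 5.743×10^6 mm⁴ = 5.743×10^-6 m⁴
Effective length L_e = K·L = 1 × 5.39 = 5.390 m
P_cr = π²EI / L_e² = π² × 68.3×10⁹ × 5.743×10^-6 / 5.390² = 1.332×10^5 N
Factor of safety n = P_cr / P = 133.24 / 48.4 = 2.75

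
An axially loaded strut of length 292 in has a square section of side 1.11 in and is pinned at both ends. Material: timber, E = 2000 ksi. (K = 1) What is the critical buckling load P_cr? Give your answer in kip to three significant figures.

P_cr ≈ 0.0293 kip

I = a⁴/12 = 1.11⁴/12 = 0.1265 in⁴
Effective length L_e = K·L = 1 × 292 = 292.0 in
P_cr = π²EI / L_e² = π² × 2000×10³ × 0.1265 / 292.0² = 29.29 lb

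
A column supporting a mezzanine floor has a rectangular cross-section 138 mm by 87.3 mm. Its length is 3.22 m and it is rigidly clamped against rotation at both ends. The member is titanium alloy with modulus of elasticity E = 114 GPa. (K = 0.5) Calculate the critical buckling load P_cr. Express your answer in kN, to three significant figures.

P_cr ≈ 3320 kN

Buckling occurs about the weak axis: I_min = h·b³/12 with b = 87.3 mm (the shorter side).
I_min = 138×87.3³/12 = 7.651×10^6 mm⁴
I = 7.651×10^6 mm⁴ = 7.651×10^-6 m⁴
Effective length L_e = K·L = 0.5 × 3.22 = 1.610 m
P_cr = π²EI / L_e² = π² × 114×10⁹ × 7.651×10^-6 / 1.610² = 3.321×10^6 N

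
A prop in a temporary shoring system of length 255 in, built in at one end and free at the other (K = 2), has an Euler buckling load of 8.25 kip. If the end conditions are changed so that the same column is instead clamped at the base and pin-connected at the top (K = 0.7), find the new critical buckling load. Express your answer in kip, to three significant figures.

P_cr ≈ 67.3 kip

P_cr ∝ 1/K², so P_cr,new = P_cr,old × (K_old/K_new)² = 8.25 × (2/0.7)²
= 8.25 × 8.163 = 67.3 kip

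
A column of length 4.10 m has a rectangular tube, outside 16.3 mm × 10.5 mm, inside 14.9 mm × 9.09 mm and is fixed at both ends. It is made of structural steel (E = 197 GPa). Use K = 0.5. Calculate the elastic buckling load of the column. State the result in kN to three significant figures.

P_cr ≈ 0.296 kN

Weak-axis I_min = (h_o·b_o³ − h_i·b_i³)/12 with b_o = 10.5, b_i = 9.090 mm (shorter outer/inner sides).
I_min = (16.3×10.5³ − 14.90×9.090³)/12 = 639.8 mm⁴
I = 639.8 mm⁴ = 6.398×10^-10 m⁴
Effective length L_e = K·L = 0.5 × 4.10 = 2.050 m
P_cr = π²EI / L_e² = π² × 197×10⁹ × 6.398×10^-10 / 2.050² = 296.0 N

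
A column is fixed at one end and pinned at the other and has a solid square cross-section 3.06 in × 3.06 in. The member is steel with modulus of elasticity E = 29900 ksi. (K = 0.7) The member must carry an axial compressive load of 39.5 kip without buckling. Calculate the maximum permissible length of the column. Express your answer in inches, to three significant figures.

L_max ≈ 334 in

I = a⁴/12 = 3.06⁴/12 = 7.306 in⁴
At the buckling limit P_cr = P = 3.950×10^4 lb
From P_cr = π²EI/(K·L)²:  L = (1/K)·√(π²EI/P_cr) = (1/0.7)·√(π²×2.99×10^7×7.306/3.950×10^4)
L = 334 in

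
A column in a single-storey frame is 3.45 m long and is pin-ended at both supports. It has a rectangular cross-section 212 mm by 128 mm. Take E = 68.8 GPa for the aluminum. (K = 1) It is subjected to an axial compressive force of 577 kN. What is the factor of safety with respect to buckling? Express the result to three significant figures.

n ≈ 3.66

Buckling occurs about the weak axis: I_min = h·b³/12 with b = 128 mm (the shorter side).
I_min = 212×128³/12 = 3.705×10^7 mm⁴
I = 3.705×10^7 mm⁴ = 3.705×10^-5 m⁴
Effective length L_e = K·L = 1 × 3.45 = 3.450 m
P_cr = π²EI / L_e² = π² × 68.8×10⁹ × 3.705×10^-5 / 3.450² = 2.114×10^6 N
Factor of safety n = P_cr / P = 2113.7 / 577 = 3.66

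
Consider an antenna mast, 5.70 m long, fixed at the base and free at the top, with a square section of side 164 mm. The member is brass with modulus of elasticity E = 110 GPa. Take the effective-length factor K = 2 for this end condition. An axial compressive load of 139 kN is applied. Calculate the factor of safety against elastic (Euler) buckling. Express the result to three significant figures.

n ≈ 3.62

I = a⁴/12 = 164⁴/12 = 6.028×10^7 mm⁴
I = 6.028×10^7 mm⁴ = 6.028×10^-5 m⁴
Effective length L_e = K·L = 2 × 5.70 = 11.40 m
P_cr = π²EI / L_e² = π² × 110×10⁹ × 6.028×10^-5 / 11.40² = 5.036×10^5 N
Factor of safety n = P_cr / P = 503.59 / 139 = 3.62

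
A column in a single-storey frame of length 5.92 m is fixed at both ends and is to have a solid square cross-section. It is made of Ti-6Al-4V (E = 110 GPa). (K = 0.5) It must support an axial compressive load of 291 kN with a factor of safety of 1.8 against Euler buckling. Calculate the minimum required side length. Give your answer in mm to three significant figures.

a ≈ 84.4 mm

Required P_cr = n·P = 1.8 × 291 = 523.8 kN
L_e = K·L = 0.5 × 5.92 = 2.960 m
Required I = P_cr·L_e²/(π²E) = 5.238×10^5 × 2.960² / (π² × 1.10×10^11) = 4.227×10^-6 m⁴
I_req = 4.227×10^6 mm⁴
Solid square: I = a⁴/12  ⇒  a = (12I)^(1/4) = (12×4.227×10^6)^(1/4) = 84.4 mm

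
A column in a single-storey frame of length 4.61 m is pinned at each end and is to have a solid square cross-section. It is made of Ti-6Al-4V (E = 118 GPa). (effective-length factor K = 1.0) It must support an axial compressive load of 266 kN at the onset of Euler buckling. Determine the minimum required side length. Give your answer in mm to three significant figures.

L_e = K·L = 1 × 4.61 = 4.610 m
Required I = P_cr·L_e²/(π²E) = 2.660×10^5 × 4.610² / (π² × 1.18×10^11) = 4.854×10^-6 m⁴
I_req = 4.854×10^6 mm⁴
Solid square: I = a⁴/12  ⇒  a = (12I)^(1/4) = (12×4.854×10^6)^(1/4) = 87.4 mm

a ≈ 87.4 mm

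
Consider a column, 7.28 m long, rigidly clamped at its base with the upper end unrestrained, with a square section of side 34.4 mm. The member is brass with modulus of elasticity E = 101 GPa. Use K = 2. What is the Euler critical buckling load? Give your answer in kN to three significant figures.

P_cr ≈ 0.549 kN

I = a⁴/12 = 34.4⁴/12 = 1.167×10^5 mm⁴
I = 1.167×10^5 mm⁴ = 1.167×10^-7 m⁴
Effective length L_e = K·L = 2 × 7.28 = 14.56 m
P_cr = π²EI / L_e² = π² × 101×10⁹ × 1.167×10^-7 / 14.56² = 548.7 N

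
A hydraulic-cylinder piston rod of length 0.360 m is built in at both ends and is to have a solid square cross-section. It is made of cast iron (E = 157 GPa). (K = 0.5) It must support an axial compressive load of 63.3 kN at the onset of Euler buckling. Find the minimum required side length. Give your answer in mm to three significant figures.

L_e = K·L = 0.5 × 0.360 = 0.1800 m
Required I = P_cr·L_e²/(π²E) = 6.330×10^4 × 0.1800² / (π² × 1.57×10^11) = 1.324×10^-9 m⁴
I_req = 1.324×10^3 mm⁴
Solid square: I = a⁴/12  ⇒  a = (12I)^(1/4) = (12×1.324×10^3)^(1/4) = 11.2 mm

a ≈ 11.2 mm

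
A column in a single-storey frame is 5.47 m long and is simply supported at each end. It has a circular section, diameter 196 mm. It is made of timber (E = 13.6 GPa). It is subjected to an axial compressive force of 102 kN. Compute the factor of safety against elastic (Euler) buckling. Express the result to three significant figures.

n ≈ 3.19

I = πd⁴/64 = π×196⁴/64 = 7.244×10^7 mm⁴
I = 7.244×10^7 mm⁴ = 7.244×10^-5 m⁴
Effective length L_e = K·L = 1 × 5.47 = 5.470 m
P_cr = π²EI / L_e² = π² × 13.6×10⁹ × 7.244×10^-5 / 5.470² = 3.250×10^5 N
Factor of safety n = P_cr / P = 324.98 / 102 = 3.19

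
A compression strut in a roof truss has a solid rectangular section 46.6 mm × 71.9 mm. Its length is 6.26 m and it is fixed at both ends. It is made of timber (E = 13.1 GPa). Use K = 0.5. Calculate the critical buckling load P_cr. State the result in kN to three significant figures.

P_cr ≈ 8.00 kN

Buckling occurs about the weak axis: I_min = h·b³/12 with b = 46.6 mm (the shorter side).
I_min = 71.9×46.6³/12 = 6.063×10^5 mm⁴
I = 6.063×10^5 mm⁴ = 6.063×10^-7 m⁴
Effective length L_e = K·L = 0.5 × 6.26 = 3.130 m
P_cr = π²EI / L_e² = π² × 13.1×10⁹ × 6.063×10^-7 / 3.130² = 8.002×10^3 N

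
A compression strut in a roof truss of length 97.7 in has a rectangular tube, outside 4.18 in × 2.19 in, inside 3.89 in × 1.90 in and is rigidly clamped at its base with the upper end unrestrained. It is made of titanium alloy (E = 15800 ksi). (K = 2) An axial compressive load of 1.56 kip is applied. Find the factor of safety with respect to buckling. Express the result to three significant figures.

n ≈ 3.76

Weak-axis I_min = (h_o·b_o³ − h_i·b_i³)/12 with b_o = 2.19, b_i = 1.900 in (shorter outer/inner sides).
I_min = (4.18×2.19³ − 3.890×1.900³)/12 = 1.435 in⁴
Effective length L_e = K·L = 2 × 97.7 = 195.4 in
P_cr = π²EI / L_e² = π² × 15800×10³ × 1.435 / 195.4² = 5.862×10^3 lb
Factor of safety n = P_cr / P = 5.8618 / 1.56 = 3.76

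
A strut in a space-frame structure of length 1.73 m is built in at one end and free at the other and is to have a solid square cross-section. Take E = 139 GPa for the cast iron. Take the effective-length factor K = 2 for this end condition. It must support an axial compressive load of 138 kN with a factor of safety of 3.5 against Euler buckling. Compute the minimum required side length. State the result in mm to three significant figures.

a ≈ 84.3 mm

Required P_cr = n·P = 3.5 × 138 = 483.0 kN
L_e = K·L = 2 × 1.73 = 3.460 m
Required I = P_cr·L_e²/(π²E) = 4.830×10^5 × 3.460² / (π² × 1.39×10^11) = 4.215×10^-6 m⁴
I_req = 4.215×10^6 mm⁴
Solid square: I = a⁴/12  ⇒  a = (12I)^(1/4) = (12×4.215×10^6)^(1/4) = 84.3 mm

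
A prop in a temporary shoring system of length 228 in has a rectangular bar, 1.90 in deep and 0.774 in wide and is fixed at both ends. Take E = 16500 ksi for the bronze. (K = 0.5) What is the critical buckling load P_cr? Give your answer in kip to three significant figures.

Buckling occurs about the weak axis: I_min = h·b³/12 with b = 0.774 in (the shorter side).
I_min = 1.90×0.774³/12 = 7.342×10^-2 in⁴
Effective length L_e = K·L = 0.5 × 228 = 114.0 in
P_cr = π²EI / L_e² = π² × 16500×10³ × 7.342×10^-2 / 114.0² = 920.0 lb

P_cr ≈ 0.920 kip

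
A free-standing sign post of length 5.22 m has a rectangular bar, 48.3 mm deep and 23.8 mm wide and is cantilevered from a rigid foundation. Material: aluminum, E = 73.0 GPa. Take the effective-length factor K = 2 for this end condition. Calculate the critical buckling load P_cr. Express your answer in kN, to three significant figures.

P_cr ≈ 0.359 kN

Buckling occurs about the weak axis: I_min = h·b³/12 with b = 23.8 mm (the shorter side).
I_min = 48.3×23.8³/12 = 5.426×10^4 mm⁴
I = 5.426×10^4 mm⁴ = 5.426×10^-8 m⁴
Effective length L_e = K·L = 2 × 5.22 = 10.44 m
P_cr = π²EI / L_e² = π² × 73.0×10⁹ × 5.426×10^-8 / 10.44² = 358.7 N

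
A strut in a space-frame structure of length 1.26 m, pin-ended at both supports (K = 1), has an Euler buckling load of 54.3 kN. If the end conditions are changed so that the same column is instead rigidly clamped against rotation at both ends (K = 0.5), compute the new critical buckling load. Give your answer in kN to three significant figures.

P_cr ≈ 217 kN

P_cr ∝ 1/K², so P_cr,new = P_cr,old × (K_old/K_new)² = 54.3 × (1/0.5)²
= 54.3 × 4.000 = 217 kN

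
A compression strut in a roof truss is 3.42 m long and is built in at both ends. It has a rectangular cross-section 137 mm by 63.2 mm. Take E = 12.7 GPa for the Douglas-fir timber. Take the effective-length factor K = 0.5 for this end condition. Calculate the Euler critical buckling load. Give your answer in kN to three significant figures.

P_cr ≈ 124 kN

Buckling occurs about the weak axis: I_min = h·b³/12 with b = 63.2 mm (the shorter side).
I_min = 137×63.2³/12 = 2.882×10^6 mm⁴
I = 2.882×10^6 mm⁴ = 2.882×10^-6 m⁴
Effective length L_e = K·L = 0.5 × 3.42 = 1.710 m
P_cr = π²EI / L_e² = π² × 12.7×10⁹ × 2.882×10^-6 / 1.710² = 1.235×10^5 N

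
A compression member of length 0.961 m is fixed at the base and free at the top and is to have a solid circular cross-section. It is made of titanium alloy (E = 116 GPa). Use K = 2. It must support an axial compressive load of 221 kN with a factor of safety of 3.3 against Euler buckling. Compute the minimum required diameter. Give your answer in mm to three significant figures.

d ≈ 83.2 mm

Required P_cr = n·P = 3.3 × 221 = 729.3 kN
L_e = K·L = 2 × 0.961 = 1.922 m
Required I = P_cr·L_e²/(π²E) = 7.293×10^5 × 1.922² / (π² × 1.16×10^11) = 2.353×10^-6 m⁴
I_req = 2.353×10^6 mm⁴
Solid circle: I = πd⁴/64  ⇒  d = (64I/π)^(1/4) = (64×2.353×10^6/π)^(1/4) = 83.2 mm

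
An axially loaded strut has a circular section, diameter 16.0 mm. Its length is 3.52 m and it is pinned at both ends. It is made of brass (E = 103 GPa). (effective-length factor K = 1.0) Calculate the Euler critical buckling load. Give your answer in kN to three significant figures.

I = πd⁴/64 = π×16.0⁴/64 = 3.217×10^3 mm⁴
I = 3.217×10^3 mm⁴ = 3.217×10^-9 m⁴
Effective length L_e = K·L = 1 × 3.52 = 3.520 m
P_cr = π²EI / L_e² = π² × 103×10⁹ × 3.217×10^-9 / 3.520² = 263.9 N

P_cr ≈ 0.264 kN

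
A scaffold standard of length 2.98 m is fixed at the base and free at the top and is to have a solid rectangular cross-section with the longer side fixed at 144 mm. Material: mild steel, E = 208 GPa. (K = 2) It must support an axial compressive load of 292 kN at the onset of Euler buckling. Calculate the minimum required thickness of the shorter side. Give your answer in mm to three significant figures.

b ≈ 75.0 mm

L_e = K·L = 2 × 2.98 = 5.960 m
Required I = P_cr·L_e²/(π²E) = 2.920×10^5 × 5.960² / (π² × 2.08×10^11) = 5.053×10^-6 m⁴
I_req = 5.053×10^6 mm⁴
Rectangle, weak axis: I_min = h·b³/12 with h = 144 mm fixed  ⇒  b = (12I/h)^(1/3) = 75.0 mm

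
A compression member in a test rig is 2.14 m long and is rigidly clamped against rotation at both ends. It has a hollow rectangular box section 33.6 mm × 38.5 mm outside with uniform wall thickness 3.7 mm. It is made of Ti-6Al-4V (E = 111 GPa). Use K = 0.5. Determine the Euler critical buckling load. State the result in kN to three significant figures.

Inner dimensions: h_i = 38.5 − 2×3.7 = 31.10 mm, b_i = 33.6 − 2×3.7 = 26.20 mm
Weak-axis I_min = (h_o·b_o³ − h_i·b_i³)/12 with b_o = 33.6, b_i = 26.20 mm (shorter outer/inner sides).
I_min = (38.5×33.6³ − 31.10×26.20³)/12 = 7.509×10^4 mm⁴
I = 7.509×10^4 mm⁴ = 7.509×10^-8 m⁴
Effective length L_e = K·L = 0.5 × 2.14 = 1.070 m
P_cr = π²EI / L_e² = π² × 111×10⁹ × 7.509×10^-8 / 1.070² = 7.185×10^4 N

P_cr ≈ 71.9 kN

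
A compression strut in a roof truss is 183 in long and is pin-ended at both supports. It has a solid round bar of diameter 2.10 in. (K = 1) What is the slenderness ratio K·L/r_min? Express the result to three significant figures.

λ ≈ 349

For a solid circle r = d/4 = 2.10/4 = 0.5250 in
L_e = K·L = 1 × 183 = 183.0 in
λ = L_e / r_min = 183.00 / 0.5250 = 349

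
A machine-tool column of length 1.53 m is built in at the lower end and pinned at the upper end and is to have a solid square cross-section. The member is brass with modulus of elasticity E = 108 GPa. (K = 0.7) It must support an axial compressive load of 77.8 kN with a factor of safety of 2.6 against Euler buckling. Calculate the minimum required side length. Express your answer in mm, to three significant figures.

a ≈ 40.2 mm

Required P_cr = n·P = 2.6 × 77.8 = 202.3 kN
L_e = K·L = 0.7 × 1.53 = 1.071 m
Required I = P_cr·L_e²/(π²E) = 2.023×10^5 × 1.071² / (π² × 1.08×10^11) = 2.177×10^-7 m⁴
I_req = 2.177×10^5 mm⁴
Solid square: I = a⁴/12  ⇒  a = (12I)^(1/4) = (12×2.177×10^5)^(1/4) = 40.2 mm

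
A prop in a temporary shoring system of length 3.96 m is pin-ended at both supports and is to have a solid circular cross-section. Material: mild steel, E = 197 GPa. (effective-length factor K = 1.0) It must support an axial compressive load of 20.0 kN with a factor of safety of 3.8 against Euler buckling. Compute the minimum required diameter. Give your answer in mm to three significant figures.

Required P_cr = n·P = 3.8 × 20.0 = 76.00 kN
L_e = K·L = 1 × 3.96 = 3.960 m
Required I = P_cr·L_e²/(π²E) = 7.600×10^4 × 3.960² / (π² × 1.97×10^11) = 6.130×10^-7 m⁴
I_req = 6.130×10^5 mm⁴
Solid circle: I = πd⁴/64  ⇒  d = (64I/π)^(1/4) = (64×6.130×10^5/π)^(1/4) = 59.4 mm

d ≈ 59.4 mm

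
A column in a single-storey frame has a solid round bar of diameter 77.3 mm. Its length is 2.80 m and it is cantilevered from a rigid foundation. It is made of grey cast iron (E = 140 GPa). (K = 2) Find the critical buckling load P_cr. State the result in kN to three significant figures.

P_cr ≈ 77.2 kN

I = πd⁴/64 = π×77.3⁴/64 = 1.753×10^6 mm⁴
I = 1.753×10^6 mm⁴ = 1.753×10^-6 m⁴
Effective length L_e = K·L = 2 × 2.80 = 5.600 m
P_cr = π²EI / L_e² = π² × 140×10⁹ × 1.753×10^-6 / 5.600² = 7.722×10^4 N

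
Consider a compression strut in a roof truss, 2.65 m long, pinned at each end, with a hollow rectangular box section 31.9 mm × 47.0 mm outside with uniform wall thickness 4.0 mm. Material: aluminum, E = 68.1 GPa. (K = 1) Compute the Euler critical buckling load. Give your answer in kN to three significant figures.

Inner dimensions: h_i = 47.0 − 2×4.0 = 39.00 mm, b_i = 31.9 − 2×4.0 = 23.90 mm
Weak-axis I_min = (h_o·b_o³ − h_i·b_i³)/12 with b_o = 31.9, b_i = 23.90 mm (shorter outer/inner sides).
I_min = (47.0×31.9³ − 39.00×23.90³)/12 = 8.277×10^4 mm⁴
I = 8.277×10^4 mm⁴ = 8.277×10^-8 m⁴
Effective length L_e = K·L = 1 × 2.65 = 2.650 m
P_cr = π²EI / L_e² = π² × 68.1×10⁹ × 8.277×10^-8 / 2.650² = 7.922×10^3 N

P_cr ≈ 7.92 kN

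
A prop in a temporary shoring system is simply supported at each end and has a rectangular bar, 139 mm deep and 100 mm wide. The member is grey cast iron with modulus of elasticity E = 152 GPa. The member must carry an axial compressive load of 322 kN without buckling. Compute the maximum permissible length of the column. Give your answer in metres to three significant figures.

L_max ≈ 7.35 m

Buckling occurs about the weak axis: I_min = h·b³/12 with b = 100 mm (the shorter side).
I_min = 139×100³/12 = 1.158×10^7 mm⁴
I = 1.158×10^-5 m⁴
At the buckling limit P_cr = P = 3.220×10^5 N
From P_cr = π²EI/(K·L)²:  L = (1/K)·√(π²EI/P_cr) = (1/1)·√(π²×1.52×10^11×1.158×10^-5/3.220×10^5)
L = 7.35 m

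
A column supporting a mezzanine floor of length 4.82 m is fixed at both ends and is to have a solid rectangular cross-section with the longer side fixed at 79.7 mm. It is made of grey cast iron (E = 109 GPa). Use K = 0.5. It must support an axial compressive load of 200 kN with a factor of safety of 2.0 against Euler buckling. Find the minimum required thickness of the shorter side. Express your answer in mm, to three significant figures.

b ≈ 68.8 mm

Required P_cr = n·P = 2.0 × 200 = 400.0 kN
L_e = K·L = 0.5 × 4.82 = 2.410 m
Required I = P_cr·L_e²/(π²E) = 4.000×10^5 × 2.410² / (π² × 1.09×10^11) = 2.160×10^-6 m⁴
I_req = 2.160×10^6 mm⁴
Rectangle, weak axis: I_min = h·b³/12 with h = 79.7 mm fixed  ⇒  b = (12I/h)^(1/3) = 68.8 mm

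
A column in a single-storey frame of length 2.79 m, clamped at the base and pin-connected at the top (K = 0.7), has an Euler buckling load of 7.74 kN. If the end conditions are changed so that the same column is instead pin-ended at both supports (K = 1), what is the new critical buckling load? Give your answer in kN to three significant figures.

P_cr ≈ 3.79 kN

P_cr ∝ 1/K², so P_cr,new = P_cr,old × (K_old/K_new)² = 7.74 × (0.7/1)²
= 7.74 × 0.4900 = 3.79 kN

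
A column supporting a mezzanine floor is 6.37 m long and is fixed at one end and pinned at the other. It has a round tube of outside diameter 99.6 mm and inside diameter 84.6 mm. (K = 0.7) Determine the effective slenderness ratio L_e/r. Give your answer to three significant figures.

λ ≈ 136

d_o = 99.6 mm, d_i = 84.6 mm
I = π(d_o⁴ − d_i⁴)/64 = π(99.6⁴ − 84.60⁴)/64 = 2.316×10^6 mm⁴
A = 2.170×10^3 mm²;  r_min = √(I/A) = √(2.316×10^6/2.170×10^3) = 32.67 mm
L_e = K·L = 0.7 × 6.37 m = 4.459 m = 4459.0 mm
λ = L_e / r_min = 4459.0 / 32.67 = 136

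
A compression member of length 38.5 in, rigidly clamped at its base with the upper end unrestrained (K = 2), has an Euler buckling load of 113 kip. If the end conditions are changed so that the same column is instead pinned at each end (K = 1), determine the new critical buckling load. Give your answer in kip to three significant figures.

P_cr ≈ 452 kip

P_cr ∝ 1/K², so P_cr,new = P_cr,old × (K_old/K_new)² = 113 × (2/1)²
= 113 × 4.000 = 452 kip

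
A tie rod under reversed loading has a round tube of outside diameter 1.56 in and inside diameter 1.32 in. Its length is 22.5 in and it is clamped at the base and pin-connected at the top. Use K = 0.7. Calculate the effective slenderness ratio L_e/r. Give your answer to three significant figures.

d_o = 1.56 in, d_i = 1.32 in
I = π(d_o⁴ − d_i⁴)/64 = π(1.56⁴ − 1.320⁴)/64 = 0.1417 in⁴
A = 0.5429 in²;  r_min = √(I/A) = √(0.1417/0.5429) = 0.5109 in
L_e = K·L = 0.7 × 22.5 = 15.75 in
λ = L_e / r_min = 15.750 / 0.5109 = 30.8

λ ≈ 30.8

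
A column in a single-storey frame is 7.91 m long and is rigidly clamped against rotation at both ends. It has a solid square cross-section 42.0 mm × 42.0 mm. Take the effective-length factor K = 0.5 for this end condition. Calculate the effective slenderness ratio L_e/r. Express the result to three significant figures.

For a square r = a/√12 = 42.0/√12 = 12.12 mm
L_e = K·L = 0.5 × 7.91 m = 3.955 m = 3955.0 mm
λ = L_e / r_min = 3955.0 / 12.12 = 326

λ ≈ 326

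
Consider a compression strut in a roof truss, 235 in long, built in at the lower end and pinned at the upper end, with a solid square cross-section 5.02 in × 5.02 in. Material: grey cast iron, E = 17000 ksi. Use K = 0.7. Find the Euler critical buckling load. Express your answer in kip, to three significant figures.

P_cr ≈ 328 kip

I = a⁴/12 = 5.02⁴/12 = 52.92 in⁴
Effective length L_e = K·L = 0.7 × 235 = 164.5 in
P_cr = π²EI / L_e² = π² × 17000×10³ × 52.92 / 164.5² = 3.281×10^5 lb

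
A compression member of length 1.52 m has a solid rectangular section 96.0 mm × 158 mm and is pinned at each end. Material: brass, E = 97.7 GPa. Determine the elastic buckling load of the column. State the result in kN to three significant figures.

P_cr ≈ 4860 kN

Buckling occurs about the weak axis: I_min = h·b³/12 with b = 96.0 mm (the shorter side).
I_min = 158×96.0³/12 = 1.165×10^7 mm⁴
I = 1.165×10^7 mm⁴ = 1.165×10^-5 m⁴
Effective length L_e = K·L = 1 × 1.52 = 1.520 m
P_cr = π²EI / L_e² = π² × 97.7×10⁹ × 1.165×10^-5 / 1.520² = 4.862×10^6 N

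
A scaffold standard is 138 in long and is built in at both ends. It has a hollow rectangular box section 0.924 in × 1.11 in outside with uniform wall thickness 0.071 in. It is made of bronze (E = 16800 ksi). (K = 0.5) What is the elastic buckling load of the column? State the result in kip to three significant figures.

Inner dimensions: h_i = 1.11 − 2×0.071 = 0.9680 in, b_i = 0.924 − 2×0.071 = 0.7820 in
Weak-axis I_min = (h_o·b_o³ − h_i·b_i³)/12 with b_o = 0.924, b_i = 0.7820 in (shorter outer/inner sides).
I_min = (1.11×0.924³ − 0.9680×0.7820³)/12 = 3.440×10^-2 in⁴
Effective length L_e = K·L = 0.5 × 138 = 69.00 in
P_cr = π²EI / L_e² = π² × 16800×10³ × 3.440×10^-2 / 69.00² = 1.198×10^3 lb

P_cr ≈ 1.20 kip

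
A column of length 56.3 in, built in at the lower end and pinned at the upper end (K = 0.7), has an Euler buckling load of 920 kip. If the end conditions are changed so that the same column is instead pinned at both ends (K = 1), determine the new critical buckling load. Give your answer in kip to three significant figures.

P_cr ∝ 1/K², so P_cr,new = P_cr,old × (K_old/K_new)² = 920 × (0.7/1)²
= 920 × 0.4900 = 451 kip

P_cr ≈ 451 kip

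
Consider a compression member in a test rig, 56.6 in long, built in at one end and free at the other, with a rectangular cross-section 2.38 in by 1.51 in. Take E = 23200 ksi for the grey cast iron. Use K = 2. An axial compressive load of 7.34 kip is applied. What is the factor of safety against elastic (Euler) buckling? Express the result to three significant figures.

Buckling occurs about the weak axis: I_min = h·b³/12 with b = 1.51 in (the shorter side).
I_min = 2.38×1.51³/12 = 0.6829 in⁴
Effective length L_e = K·L = 2 × 56.6 = 113.2 in
P_cr = π²EI / L_e² = π² × 23200×10³ × 0.6829 / 113.2² = 1.220×10^4 lb
Factor of safety n = P_cr / P = 12.202 / 7.34 = 1.66

n ≈ 1.66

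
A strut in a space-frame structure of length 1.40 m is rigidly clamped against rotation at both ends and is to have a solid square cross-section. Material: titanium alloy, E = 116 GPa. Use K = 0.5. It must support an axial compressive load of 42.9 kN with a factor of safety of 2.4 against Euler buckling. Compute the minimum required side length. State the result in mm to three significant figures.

a ≈ 27.0 mm

Required P_cr = n·P = 2.4 × 42.9 = 103.0 kN
L_e = K·L = 0.5 × 1.40 = 0.7000 m
Required I = P_cr·L_e²/(π²E) = 1.030×10^5 × 0.7000² / (π² × 1.16×10^11) = 4.407×10^-8 m⁴
I_req = 4.407×10^4 mm⁴
Solid square: I = a⁴/12  ⇒  a = (12I)^(1/4) = (12×4.407×10^4)^(1/4) = 27.0 mm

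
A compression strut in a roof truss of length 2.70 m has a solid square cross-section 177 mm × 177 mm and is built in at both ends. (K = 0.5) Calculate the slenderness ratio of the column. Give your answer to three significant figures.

λ ≈ 26.4

I = a⁴/12 = 177⁴/12 = 8.179×10^7 mm⁴
A = 3.133×10^4 mm²;  r_min = √(I/A) = √(8.179×10^7/3.133×10^4) = 51.10 mm
L_e = K·L = 0.5 × 2.70 m = 1.350 m = 1350.0 mm
λ = L_e / r_min = 1350.0 / 51.10 = 26.4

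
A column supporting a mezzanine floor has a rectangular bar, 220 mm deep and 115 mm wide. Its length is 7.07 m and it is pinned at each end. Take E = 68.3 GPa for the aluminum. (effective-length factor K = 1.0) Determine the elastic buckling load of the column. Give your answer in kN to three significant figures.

Buckling occurs about the weak axis: I_min = h·b³/12 with b = 115 mm (the shorter side).
I_min = 220×115³/12 = 2.788×10^7 mm⁴
I = 2.788×10^7 mm⁴ = 2.788×10^-5 m⁴
Effective length L_e = K·L = 1 × 7.07 = 7.070 m
P_cr = π²EI / L_e² = π² × 68.3×10⁹ × 2.788×10^-5 / 7.070² = 3.760×10^5 N

P_cr ≈ 376 kN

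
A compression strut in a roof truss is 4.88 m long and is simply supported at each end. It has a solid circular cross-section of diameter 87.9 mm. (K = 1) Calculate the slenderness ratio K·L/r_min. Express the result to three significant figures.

I = πd⁴/64 = π×87.9⁴/64 = 2.930×10^6 mm⁴
A = 6.068×10^3 mm²;  r_min = √(I/A) = √(2.930×10^6/6.068×10^3) = 21.98 mm
L_e = K·L = 1 × 4.88 m = 4.880 m = 4880.0 mm
λ = L_e / r_min = 4880.0 / 21.98 = 222

λ ≈ 222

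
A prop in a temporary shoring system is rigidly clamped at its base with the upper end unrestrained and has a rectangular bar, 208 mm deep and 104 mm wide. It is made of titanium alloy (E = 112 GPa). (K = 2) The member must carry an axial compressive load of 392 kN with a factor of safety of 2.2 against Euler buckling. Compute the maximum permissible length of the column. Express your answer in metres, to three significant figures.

Buckling occurs about the weak axis: I_min = h·b³/12 with b = 104 mm (the shorter side).
I_min = 208×104³/12 = 1.950×10^7 mm⁴
I = 1.950×10^-5 m⁴
Required critical load P_cr = n·P = 2.2 × 392 = 862.4 kN = 8.624×10^5 N
From P_cr = π²EI/(K·L)²:  L = (1/K)·√(π²EI/P_cr) = (1/2)·√(π²×1.12×10^11×1.950×10^-5/8.624×10^5)
L = 2.50 m

L_max ≈ 2.50 m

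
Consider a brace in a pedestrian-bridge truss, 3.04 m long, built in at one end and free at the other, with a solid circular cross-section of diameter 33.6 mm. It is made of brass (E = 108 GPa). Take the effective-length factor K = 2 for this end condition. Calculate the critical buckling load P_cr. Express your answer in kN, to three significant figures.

P_cr ≈ 1.80 kN

I = πd⁴/64 = π×33.6⁴/64 = 6.256×10^4 mm⁴
I = 6.256×10^4 mm⁴ = 6.256×10^-8 m⁴
Effective length L_e = K·L = 2 × 3.04 = 6.080 m
P_cr = π²EI / L_e² = π² × 108×10⁹ × 6.256×10^-8 / 6.080² = 1.804×10^3 N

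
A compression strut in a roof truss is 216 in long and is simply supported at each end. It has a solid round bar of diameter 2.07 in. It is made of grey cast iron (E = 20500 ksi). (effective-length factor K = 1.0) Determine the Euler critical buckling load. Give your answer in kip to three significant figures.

P_cr ≈ 3.91 kip

I = πd⁴/64 = π×2.07⁴/64 = 0.9013 in⁴
Effective length L_e = K·L = 1 × 216 = 216.0 in
P_cr = π²EI / L_e² = π² × 20500×10³ × 0.9013 / 216.0² = 3.908×10^3 lb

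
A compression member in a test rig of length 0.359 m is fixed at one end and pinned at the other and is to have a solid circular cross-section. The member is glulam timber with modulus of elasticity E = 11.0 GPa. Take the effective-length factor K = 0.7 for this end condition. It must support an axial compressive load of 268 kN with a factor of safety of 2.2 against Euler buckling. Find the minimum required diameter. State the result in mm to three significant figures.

d ≈ 51.4 mm

Required P_cr = n·P = 2.2 × 268 = 589.6 kN
L_e = K·L = 0.7 × 0.359 = 0.2513 m
Required I = P_cr·L_e²/(π²E) = 5.896×10^5 × 0.2513² / (π² × 1.10×10^10) = 3.430×10^-7 m⁴
I_req = 3.430×10^5 mm⁴
Solid circle: I = πd⁴/64  ⇒  d = (64I/π)^(1/4) = (64×3.430×10^5/π)^(1/4) = 51.4 mm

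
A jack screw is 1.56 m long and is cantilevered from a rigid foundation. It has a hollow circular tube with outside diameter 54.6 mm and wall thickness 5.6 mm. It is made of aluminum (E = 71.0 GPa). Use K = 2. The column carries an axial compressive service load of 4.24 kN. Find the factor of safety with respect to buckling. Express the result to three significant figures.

Inner diameter d_i = 54.6 − 2×5.6 = 43.40 mm
I = π(d_o⁴ − d_i⁴)/64 = π(54.6⁴ − 43.40⁴)/64 = 2.621×10^5 mm⁴
I = 2.621×10^5 mm⁴ = 2.621×10^-7 m⁴
Effective length L_e = K·L = 2 × 1.56 = 3.120 m
P_cr = π²EI / L_e² = π² × 71.0×10⁹ × 2.621×10^-7 / 3.120² = 1.887×10^4 N
Factor of safety n = P_cr / P = 18.868 / 4.24 = 4.45

n ≈ 4.45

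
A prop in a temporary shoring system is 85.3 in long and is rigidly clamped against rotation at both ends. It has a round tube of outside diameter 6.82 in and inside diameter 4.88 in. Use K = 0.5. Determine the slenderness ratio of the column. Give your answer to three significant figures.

d_o = 6.82 in, d_i = 4.88 in
I = π(d_o⁴ − d_i⁴)/64 = π(6.82⁴ − 4.880⁴)/64 = 78.36 in⁴
A = 17.83 in²;  r_min = √(I/A) = √(78.36/17.83) = 2.097 in
L_e = K·L = 0.5 × 85.3 = 42.65 in
λ = L_e / r_min = 42.650 / 2.097 = 20.3

λ ≈ 20.3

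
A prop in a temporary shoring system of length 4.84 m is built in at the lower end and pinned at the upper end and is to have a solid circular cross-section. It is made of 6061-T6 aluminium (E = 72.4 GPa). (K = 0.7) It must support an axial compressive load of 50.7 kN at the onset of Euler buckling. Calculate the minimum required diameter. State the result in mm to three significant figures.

L_e = K·L = 0.7 × 4.84 = 3.388 m
Required I = P_cr·L_e²/(π²E) = 5.070×10^4 × 3.388² / (π² × 7.24×10^10) = 8.144×10^-7 m⁴
I_req = 8.144×10^5 mm⁴
Solid circle: I = πd⁴/64  ⇒  d = (64I/π)^(1/4) = (64×8.144×10^5/π)^(1/4) = 63.8 mm

d ≈ 63.8 mm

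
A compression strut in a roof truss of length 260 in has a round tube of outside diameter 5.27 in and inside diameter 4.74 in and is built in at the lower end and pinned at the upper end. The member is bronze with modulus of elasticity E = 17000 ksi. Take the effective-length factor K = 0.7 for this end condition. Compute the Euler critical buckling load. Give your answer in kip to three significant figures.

d_o = 5.27 in, d_i = 4.74 in
I = π(d_o⁴ − d_i⁴)/64 = π(5.27⁴ − 4.740⁴)/64 = 13.08 in⁴
Effective length L_e = K·L = 0.7 × 260 = 182.0 in
P_cr = π²EI / L_e² = π² × 17000×10³ × 13.08 / 182.0² = 6.627×10^4 lb

P_cr ≈ 66.3 kip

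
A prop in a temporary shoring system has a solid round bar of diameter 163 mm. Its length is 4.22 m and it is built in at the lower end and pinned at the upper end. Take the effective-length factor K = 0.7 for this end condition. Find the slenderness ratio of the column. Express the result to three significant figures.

For a solid circle r = d/4 = 163/4 = 40.75 mm
L_e = K·L = 0.7 × 4.22 m = 2.954 m = 2954.0 mm
λ = L_e / r_min = 2954.0 / 40.75 = 72.5

λ ≈ 72.5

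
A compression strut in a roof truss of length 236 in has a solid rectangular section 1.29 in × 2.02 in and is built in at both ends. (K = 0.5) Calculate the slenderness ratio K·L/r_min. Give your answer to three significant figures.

λ ≈ 317

For a rectangle r_min = b/√12 = 1.29/√12 = 0.3724 in
L_e = K·L = 0.5 × 236 = 118.0 in
λ = L_e / r_min = 118.00 / 0.3724 = 317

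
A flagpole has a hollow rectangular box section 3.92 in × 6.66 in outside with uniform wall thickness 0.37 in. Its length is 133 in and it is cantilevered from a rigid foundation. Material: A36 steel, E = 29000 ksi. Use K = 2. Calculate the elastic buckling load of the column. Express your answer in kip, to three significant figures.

Inner dimensions: h_i = 6.66 − 2×0.37 = 5.920 in, b_i = 3.92 − 2×0.37 = 3.180 in
Weak-axis I_min = (h_o·b_o³ − h_i·b_i³)/12 with b_o = 3.92, b_i = 3.180 in (shorter outer/inner sides).
I_min = (6.66×3.92³ − 5.920×3.180³)/12 = 17.57 in⁴
Effective length L_e = K·L = 2 × 133 = 266.0 in
P_cr = π²EI / L_e² = π² × 29000×10³ × 17.57 / 266.0² = 7.106×10^4 lb

P_cr ≈ 71.1 kip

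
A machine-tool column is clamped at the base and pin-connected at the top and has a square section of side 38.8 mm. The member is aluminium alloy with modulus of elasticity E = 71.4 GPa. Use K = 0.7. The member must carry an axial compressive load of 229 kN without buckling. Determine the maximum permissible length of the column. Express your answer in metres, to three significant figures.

L_max ≈ 1.09 m

I = a⁴/12 = 38.8⁴/12 = 1.889×10^5 mm⁴
I = 1.889×10^-7 m⁴
At the buckling limit P_cr = P = 2.290×10^5 N
From P_cr = π²EI/(K·L)²:  L = (1/K)·√(π²EI/P_cr) = (1/0.7)·√(π²×7.14×10^10×1.889×10^-7/2.290×10^5)
L = 1.09 m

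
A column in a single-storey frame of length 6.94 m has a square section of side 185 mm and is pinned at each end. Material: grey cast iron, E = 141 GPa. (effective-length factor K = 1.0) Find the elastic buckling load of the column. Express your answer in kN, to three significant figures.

P_cr ≈ 2820 kN

I = a⁴/12 = 185⁴/12 = 9.761×10^7 mm⁴
I = 9.761×10^7 mm⁴ = 9.761×10^-5 m⁴
Effective length L_e = K·L = 1 × 6.94 = 6.940 m
P_cr = π²EI / L_e² = π² × 141×10⁹ × 9.761×10^-5 / 6.940² = 2.820×10^6 N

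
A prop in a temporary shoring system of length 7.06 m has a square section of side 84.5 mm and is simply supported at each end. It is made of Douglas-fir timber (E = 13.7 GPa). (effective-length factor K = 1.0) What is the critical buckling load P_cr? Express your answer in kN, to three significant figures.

I = a⁴/12 = 84.5⁴/12 = 4.249×10^6 mm⁴
I = 4.249×10^6 mm⁴ = 4.249×10^-6 m⁴
Effective length L_e = K·L = 1 × 7.06 = 7.060 m
P_cr = π²EI / L_e² = π² × 13.7×10⁹ × 4.249×10^-6 / 7.060² = 1.153×10^4 N

P_cr ≈ 11.5 kN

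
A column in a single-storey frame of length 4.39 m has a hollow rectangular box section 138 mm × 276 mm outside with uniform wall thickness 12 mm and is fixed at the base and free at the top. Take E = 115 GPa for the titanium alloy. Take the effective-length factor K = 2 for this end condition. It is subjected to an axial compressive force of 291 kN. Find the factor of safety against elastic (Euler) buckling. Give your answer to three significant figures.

n ≈ 1.48

Inner dimensions: h_i = 276 − 2×12 = 252.0 mm, b_i = 138 − 2×12 = 114.0 mm
Weak-axis I_min = (h_o·b_o³ − h_i·b_i³)/12 with b_o = 138, b_i = 114.0 mm (shorter outer/inner sides).
I_min = (276×138³ − 252.0×114.0³)/12 = 2.933×10^7 mm⁴
I = 2.933×10^7 mm⁴ = 2.933×10^-5 m⁴
Effective length L_e = K·L = 2 × 4.39 = 8.780 m
P_cr = π²EI / L_e² = π² × 115×10⁹ × 2.933×10^-5 / 8.780² = 4.319×10^5 N
Factor of safety n = P_cr / P = 431.89 / 291 = 1.48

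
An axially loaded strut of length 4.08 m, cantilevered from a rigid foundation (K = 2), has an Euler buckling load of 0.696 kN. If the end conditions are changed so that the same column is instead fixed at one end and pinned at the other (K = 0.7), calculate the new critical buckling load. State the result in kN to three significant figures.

P_cr ∝ 1/K², so P_cr,new = P_cr,old × (K_old/K_new)² = 0.696 × (2/0.7)²
= 0.696 × 8.163 = 5.68 kN

P_cr ≈ 5.68 kN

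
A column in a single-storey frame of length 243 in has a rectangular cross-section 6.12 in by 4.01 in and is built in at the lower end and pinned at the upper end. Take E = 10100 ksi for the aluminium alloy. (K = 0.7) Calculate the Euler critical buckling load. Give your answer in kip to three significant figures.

Buckling occurs about the weak axis: I_min = h·b³/12 with b = 4.01 in (the shorter side).
I_min = 6.12×4.01³/12 = 32.89 in⁴
Effective length L_e = K·L = 0.7 × 243 = 170.1 in
P_cr = π²EI / L_e² = π² × 10100×10³ × 32.89 / 170.1² = 1.133×10^5 lb

P_cr ≈ 113 kip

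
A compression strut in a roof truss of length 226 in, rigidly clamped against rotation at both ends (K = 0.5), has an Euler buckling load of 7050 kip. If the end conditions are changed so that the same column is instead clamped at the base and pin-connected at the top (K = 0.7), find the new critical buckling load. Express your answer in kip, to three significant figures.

P_cr ∝ 1/K², so P_cr,new = P_cr,old × (K_old/K_new)² = 7050 × (0.5/0.7)²
= 7050 × 0.5102 = 3600 kip

P_cr ≈ 3600 kip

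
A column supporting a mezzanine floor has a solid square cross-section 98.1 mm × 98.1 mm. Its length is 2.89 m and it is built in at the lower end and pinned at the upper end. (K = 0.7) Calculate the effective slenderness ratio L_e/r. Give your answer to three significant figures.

I = a⁴/12 = 98.1⁴/12 = 7.718×10^6 mm⁴
A = 9.624×10^3 mm²;  r_min = √(I/A) = √(7.718×10^6/9.624×10^3) = 28.32 mm
L_e = K·L = 0.7 × 2.89 m = 2.023 m = 2023.0 mm
λ = L_e / r_min = 2023.0 / 28.32 = 71.4

λ ≈ 71.4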